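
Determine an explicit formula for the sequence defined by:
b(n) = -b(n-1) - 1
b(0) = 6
First-order linear non-homogeneous.
Homogeneous solution: b_h(n) = A·(-1)^n.
Try constant particular solution b_p = K: K = -K - 1 ⇒ K = - \frac{1}{2}.
General: b(n) = A·(-1)^n - \frac{1}{2}.
Apply b(0) = 6: A - \frac{1}{2} = 6 ⇒ A = \frac{13}{2}.
So b(n) = \frac{13 \left(-1\right)^{n}}{2} - \frac{1}{2}.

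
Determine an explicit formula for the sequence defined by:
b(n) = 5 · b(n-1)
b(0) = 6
Pure geometric recurrence with ratio 5.
By induction b(n) = b(0) · (5)^n = 6 \cdot 5^{n}.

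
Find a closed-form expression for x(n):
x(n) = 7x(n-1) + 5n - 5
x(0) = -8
First-order linear with linear forcing.
Homogeneous solution: x_h(n) = A·(7)^n.
Try particular x_p(n) = pn + q. Substituting:
  pn + q = 7(p(n-1) + q) + 5n - 5.
Matching the n-coefficient: p = 7p + 5 ⇒ p = - \frac{5}{6}.
Matching constants: q = -7p + 7q - 5 ⇒ q = - \frac{5}{36}.
General: x(n) = A·(7)^n - \frac{5 n}{6} - \frac{5}{36}.
Apply x(0) = -8: A - \frac{5}{36} = -8 ⇒ A = - \frac{283}{36}.
So x(n) = - \frac{283 \cdot 7^{n}}{36} - \frac{5 n}{6} - \frac{5}{36}.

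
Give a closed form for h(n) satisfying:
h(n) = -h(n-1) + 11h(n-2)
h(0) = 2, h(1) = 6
Characteristic equation: x² + x - 11 = 0.
Discriminant Δ = (-1)² + 4·(11) = 45.
Roots r₁,₂ = (-1 ± √45)/2, so r₁ = - \frac{1}{2} + \frac{3 \sqrt{5}}{2}, r₂ = - \frac{3 \sqrt{5}}{2} - \frac{1}{2}.
General solution: h(n) = A·r₁^n + B·r₂^n.
From the initial conditions, A + B = 2 and r₁A + r₂B = 6.
Since r₁ - r₂ = √45: A = (6 - (2)r₂)/√45 = 1 + \frac{7 \sqrt{5}}{15}, and B = 2 - A = 1 - \frac{7 \sqrt{5}}{15}.
So h(n) = \left(1 + \frac{7 \sqrt{5}}{15}\right)\left(- \frac{1}{2} + \frac{3 \sqrt{5}}{2}\right)^n + \left(1 - \frac{7 \sqrt{5}}{15}\right)\left(- \frac{3 \sqrt{5}}{2} - \frac{1}{2}\right)^n.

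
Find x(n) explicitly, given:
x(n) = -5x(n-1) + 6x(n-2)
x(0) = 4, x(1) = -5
Characteristic equation: x² + 5x - 6 = 0, which factors as (x - (1))(x - (-6)) = 0.
Roots r₁ = 1, r₂ = -6 (distinct).
General solution: x(n) = A·(1)^n + B·(-6)^n.
From x(0) = 4: A + B = 4.
From x(1) = -5: A - 6B = -5.
Solving: A = \frac{19}{7}, B = \frac{9}{7}.
So x(n) = \frac{9 \left(-6\right)^{n}}{7} + \frac{19}{7}.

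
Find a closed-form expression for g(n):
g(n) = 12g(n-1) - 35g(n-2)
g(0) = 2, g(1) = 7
Characteristic equation: x² - 12x + 35 = 0, which factors as (x - (5))(x - (7)) = 0.
Roots r₁ = 5, r₂ = 7 (distinct).
General solution: g(n) = A·(5)^n + B·(7)^n.
From g(0) = 2: A + B = 2.
From g(1) = 7: 5A + 7B = 7.
Solving: A = \frac{7}{2}, B = - \frac{3}{2}.
So g(n) = \frac{7 \cdot 5^{n}}{2} - \frac{3 \cdot 7^{n}}{2}.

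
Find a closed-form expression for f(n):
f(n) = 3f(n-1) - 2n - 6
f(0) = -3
First-order linear with linear forcing.
Homogeneous solution: f_h(n) = A·(3)^n.
Try particular f_p(n) = pn + q. Substituting:
  pn + q = 3(p(n-1) + q) - 2n - 6.
Matching the n-coefficient: p = 3p - 2 ⇒ p = 1.
Matching constants: q = -3p + 3q - 6 ⇒ q = \frac{9}{2}.
General: f(n) = A·(3)^n + n + \frac{9}{2}.
Apply f(0) = -3: A + \frac{9}{2} = -3 ⇒ A = - \frac{15}{2}.
So f(n) = - \frac{15 \cdot 3^{n}}{2} + n + \frac{9}{2}.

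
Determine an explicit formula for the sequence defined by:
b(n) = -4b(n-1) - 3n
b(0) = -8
First-order linear with linear forcing.
Homogeneous solution: b_h(n) = A·(-4)^n.
Try particular b_p(n) = pn + q. Substituting:
  pn + q = -4(p(n-1) + q) - 3n.
Matching the n-coefficient: p = -4p - 3 ⇒ p = - \frac{3}{5}.
Matching constants: q = 4p - 4q ⇒ q = - \frac{12}{25}.
General: b(n) = A·(-4)^n - \frac{3 n}{5} - \frac{12}{25}.
Apply b(0) = -8: A - \frac{12}{25} = -8 ⇒ A = - \frac{188}{25}.
So b(n) = - \frac{188 \left(-4\right)^{n}}{25} - \frac{3 n}{5} - \frac{12}{25}.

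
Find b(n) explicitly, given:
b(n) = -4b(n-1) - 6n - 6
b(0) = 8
First-order linear with linear forcing.
Homogeneous solution: b_h(n) = A·(-4)^n.
Try particular b_p(n) = pn + q. Substituting:
  pn + q = -4(p(n-1) + q) - 6n - 6.
Matching the n-coefficient: p = -4p - 6 ⇒ p = - \frac{6}{5}.
Matching constants: q = 4p - 4q - 6 ⇒ q = - \frac{54}{25}.
General: b(n) = A·(-4)^n - \frac{6 n}{5} - \frac{54}{25}.
Apply b(0) = 8: A - \frac{54}{25} = 8 ⇒ A = \frac{254}{25}.
So b(n) = \frac{254 \left(-4\right)^{n}}{25} - \frac{6 n}{5} - \frac{54}{25}.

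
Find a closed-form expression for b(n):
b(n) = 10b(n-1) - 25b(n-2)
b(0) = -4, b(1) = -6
Characteristic equation: x² - 10x + 25 = 0, which is (x - (5))².
Repeated root r = 5.
General solution: b(n) = (A + Bn)·(5)^n.
From b(0) = -4: A = -4.
From b(1) = -6: (A + B)·(5) = -6 ⇒ B = \frac{14}{5}.
So b(n) = \left(\frac{14 n}{5} - 4\right) \cdot (5)^n.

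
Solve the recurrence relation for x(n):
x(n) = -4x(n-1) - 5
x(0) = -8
First-order linear non-homogeneous.
Homogeneous solution: x_h(n) = A·(-4)^n.
Try constant particular solution x_p = K: K = -4K - 5 ⇒ K = -1.
General: x(n) = A·(-4)^n - 1.
Apply x(0) = -8: A - 1 = -8 ⇒ A = -7.
So x(n) = - 7 \left(-4\right)^{n} - 1.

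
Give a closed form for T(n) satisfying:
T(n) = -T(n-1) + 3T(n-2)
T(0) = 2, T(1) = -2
Characteristic equation: x² + x - 3 = 0.
Discriminant Δ = (-1)² + 4·(3) = 13.
Roots r₁,₂ = (-1 ± √13)/2, so r₁ = - \frac{1}{2} + \frac{\sqrt{13}}{2}, r₂ = - \frac{\sqrt{13}}{2} - \frac{1}{2}.
General solution: T(n) = A·r₁^n + B·r₂^n.
From the initial conditions, A + B = 2 and r₁A + r₂B = -2.
Since r₁ - r₂ = √13: A = (-2 - (2)r₂)/√13 = 1 - \frac{\sqrt{13}}{13}, and B = 2 - A = \frac{\sqrt{13}}{13} + 1.
So T(n) = \left(1 - \frac{\sqrt{13}}{13}\right)\left(- \frac{1}{2} + \frac{\sqrt{13}}{2}\right)^n + \left(\frac{\sqrt{13}}{13} + 1\right)\left(- \frac{\sqrt{13}}{2} - \frac{1}{2}\right)^n.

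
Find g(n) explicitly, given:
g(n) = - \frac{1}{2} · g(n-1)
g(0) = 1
Pure geometric recurrence with ratio - \frac{1}{2}.
By induction g(n) = g(0) · (- \frac{1}{2})^n = \left(- \frac{1}{2}\right)^{n}.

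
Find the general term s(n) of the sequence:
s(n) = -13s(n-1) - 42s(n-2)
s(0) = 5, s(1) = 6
Characteristic equation: x² + 13x + 42 = 0, which factors as (x - (-6))(x - (-7)) = 0.
Roots r₁ = -6, r₂ = -7 (distinct).
General solution: s(n) = A·(-6)^n + B·(-7)^n.
From s(0) = 5: A + B = 5.
From s(1) = 6: -6A - 7B = 6.
Solving: A = 41, B = -36.
So s(n) = 41 \left(-6\right)^{n} - 36 \left(-7\right)^{n}.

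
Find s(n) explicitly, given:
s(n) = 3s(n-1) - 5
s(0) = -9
First-order linear non-homogeneous.
Homogeneous solution: s_h(n) = A·(3)^n.
Try constant particular solution s_p = K: K = 3K - 5 ⇒ K = \frac{5}{2}.
General: s(n) = A·(3)^n + \frac{5}{2}.
Apply s(0) = -9: A + \frac{5}{2} = -9 ⇒ A = - \frac{23}{2}.
So s(n) = \frac{5}{2} - \frac{23 \cdot 3^{n}}{2}.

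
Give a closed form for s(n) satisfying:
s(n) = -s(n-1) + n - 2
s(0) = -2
First-order linear with linear forcing.
Homogeneous solution: s_h(n) = A·(-1)^n.
Try particular s_p(n) = pn + q. Substituting:
  pn + q = -(p(n-1) + q) + n - 2.
Matching the n-coefficient: p = -p + 1 ⇒ p = \frac{1}{2}.
Matching constants: q = p - q - 2 ⇒ q = - \frac{3}{4}.
General: s(n) = A·(-1)^n + \frac{n}{2} - \frac{3}{4}.
Apply s(0) = -2: A - \frac{3}{4} = -2 ⇒ A = - \frac{5}{4}.
So s(n) = - \frac{5 \left(-1\right)^{n}}{4} + \frac{n}{2} - \frac{3}{4}.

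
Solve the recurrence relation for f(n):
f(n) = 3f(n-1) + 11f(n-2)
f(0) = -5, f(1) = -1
Characteristic equation: x² - 3x - 11 = 0.
Discriminant Δ = (3)² + 4·(11) = 53.
Roots r₁,₂ = (3 ± √53)/2, so r₁ = \frac{3}{2} + \frac{\sqrt{53}}{2}, r₂ = \frac{3}{2} - \frac{\sqrt{53}}{2}.
General solution: f(n) = A·r₁^n + B·r₂^n.
From the initial conditions, A + B = -5 and r₁A + r₂B = -1.
Since r₁ - r₂ = √53: A = (-1 - (-5)r₂)/√53 = - \frac{5}{2} + \frac{13 \sqrt{53}}{106}, and B = -5 - A = - \frac{5}{2} - \frac{13 \sqrt{53}}{106}.
So f(n) = \left(- \frac{5}{2} + \frac{13 \sqrt{53}}{106}\right)\left(\frac{3}{2} + \frac{\sqrt{53}}{2}\right)^n + \left(- \frac{5}{2} - \frac{13 \sqrt{53}}{106}\right)\left(\frac{3}{2} - \frac{\sqrt{53}}{2}\right)^n.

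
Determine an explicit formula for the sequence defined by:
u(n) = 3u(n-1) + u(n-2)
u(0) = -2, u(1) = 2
Characteristic equation: x² - 3x - 1 = 0.
Discriminant Δ = (3)² + 4·(1) = 13.
Roots r₁,₂ = (3 ± √13)/2, so r₁ = \frac{3}{2} + \frac{\sqrt{13}}{2}, r₂ = \frac{3}{2} - \frac{\sqrt{13}}{2}.
General solution: u(n) = A·r₁^n + B·r₂^n.
From the initial conditions, A + B = -2 and r₁A + r₂B = 2.
Since r₁ - r₂ = √13: A = (2 - (-2)r₂)/√13 = -1 + \frac{5 \sqrt{13}}{13}, and B = -2 - A = - \frac{5 \sqrt{13}}{13} - 1.
So u(n) = \left(-1 + \frac{5 \sqrt{13}}{13}\right)\left(\frac{3}{2} + \frac{\sqrt{13}}{2}\right)^n + \left(- \frac{5 \sqrt{13}}{13} - 1\right)\left(\frac{3}{2} - \frac{\sqrt{13}}{2}\right)^n.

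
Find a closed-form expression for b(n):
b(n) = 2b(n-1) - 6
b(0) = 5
First-order linear non-homogeneous.
Homogeneous solution: b_h(n) = A·(2)^n.
Try constant particular solution b_p = K: K = 2K - 6 ⇒ K = 6.
General: b(n) = A·(2)^n + 6.
Apply b(0) = 5: A + 6 = 5 ⇒ A = -1.
So b(n) = 6 - 2^{n}.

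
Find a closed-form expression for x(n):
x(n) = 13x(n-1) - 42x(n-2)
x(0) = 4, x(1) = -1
Characteristic equation: x² - 13x + 42 = 0, which factors as (x - (6))(x - (7)) = 0.
Roots r₁ = 6, r₂ = 7 (distinct).
General solution: x(n) = A·(6)^n + B·(7)^n.
From x(0) = 4: A + B = 4.
From x(1) = -1: 6A + 7B = -1.
Solving: A = 29, B = -25.
So x(n) = 29 \cdot 6^{n} - 25 \cdot 7^{n}.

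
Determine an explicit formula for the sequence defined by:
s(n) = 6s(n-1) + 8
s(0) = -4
First-order linear non-homogeneous.
Homogeneous solution: s_h(n) = A·(6)^n.
Try constant particular solution s_p = K: K = 6K + 8 ⇒ K = - \frac{8}{5}.
General: s(n) = A·(6)^n - \frac{8}{5}.
Apply s(0) = -4: A - \frac{8}{5} = -4 ⇒ A = - \frac{12}{5}.
So s(n) = - \frac{12 \cdot 6^{n}}{5} - \frac{8}{5}.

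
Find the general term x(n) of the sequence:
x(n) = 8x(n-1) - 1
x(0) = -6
First-order linear non-homogeneous.
Homogeneous solution: x_h(n) = A·(8)^n.
Try constant particular solution x_p = K: K = 8K - 1 ⇒ K = \frac{1}{7}.
General: x(n) = A·(8)^n + \frac{1}{7}.
Apply x(0) = -6: A + \frac{1}{7} = -6 ⇒ A = - \frac{43}{7}.
So x(n) = \frac{1}{7} - \frac{43 \cdot 8^{n}}{7}.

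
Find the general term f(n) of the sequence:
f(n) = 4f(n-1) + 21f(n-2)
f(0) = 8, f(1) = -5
Characteristic equation: x² - 4x - 21 = 0, which factors as (x - (7))(x - (-3)) = 0.
Roots r₁ = 7, r₂ = -3 (distinct).
General solution: f(n) = A·(7)^n + B·(-3)^n.
From f(0) = 8: A + B = 8.
From f(1) = -5: 7A - 3B = -5.
Solving: A = \frac{19}{10}, B = \frac{61}{10}.
So f(n) = \frac{61 \left(-3\right)^{n}}{10} + \frac{19 \cdot 7^{n}}{10}.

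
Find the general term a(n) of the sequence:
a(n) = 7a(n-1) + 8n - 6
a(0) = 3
First-order linear with linear forcing.
Homogeneous solution: a_h(n) = A·(7)^n.
Try particular a_p(n) = pn + q. Substituting:
  pn + q = 7(p(n-1) + q) + 8n - 6.
Matching the n-coefficient: p = 7p + 8 ⇒ p = - \frac{4}{3}.
Matching constants: q = -7p + 7q - 6 ⇒ q = - \frac{5}{9}.
General: a(n) = A·(7)^n - \frac{4 n}{3} - \frac{5}{9}.
Apply a(0) = 3: A - \frac{5}{9} = 3 ⇒ A = \frac{32}{9}.
So a(n) = \frac{32 \cdot 7^{n}}{9} - \frac{4 n}{3} - \frac{5}{9}.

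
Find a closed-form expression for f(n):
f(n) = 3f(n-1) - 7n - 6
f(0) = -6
First-order linear with linear forcing.
Homogeneous solution: f_h(n) = A·(3)^n.
Try particular f_p(n) = pn + q. Substituting:
  pn + q = 3(p(n-1) + q) - 7n - 6.
Matching the n-coefficient: p = 3p - 7 ⇒ p = \frac{7}{2}.
Matching constants: q = -3p + 3q - 6 ⇒ q = \frac{33}{4}.
General: f(n) = A·(3)^n + \frac{7 n}{2} + \frac{33}{4}.
Apply f(0) = -6: A + \frac{33}{4} = -6 ⇒ A = - \frac{57}{4}.
So f(n) = - \frac{57 \cdot 3^{n}}{4} + \frac{7 n}{2} + \frac{33}{4}.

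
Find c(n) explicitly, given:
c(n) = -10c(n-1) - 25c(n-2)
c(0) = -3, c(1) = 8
Characteristic equation: x² + 10x + 25 = 0, which is (x - (-5))².
Repeated root r = -5.
General solution: c(n) = (A + Bn)·(-5)^n.
From c(0) = -3: A = -3.
From c(1) = 8: (A + B)·(-5) = 8 ⇒ B = \frac{7}{5}.
So c(n) = \left(\frac{7 n}{5} - 3\right) \cdot (-5)^n.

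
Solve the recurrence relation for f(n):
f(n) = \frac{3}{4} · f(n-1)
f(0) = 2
Pure geometric recurrence with ratio \frac{3}{4}.
By induction f(n) = f(0) · (\frac{3}{4})^n = 2 \left(\frac{3}{4}\right)^{n}.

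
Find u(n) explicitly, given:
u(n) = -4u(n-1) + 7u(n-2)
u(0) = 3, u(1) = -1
Characteristic equation: x² + 4x - 7 = 0.
Discriminant Δ = (-4)² + 4·(7) = 44.
Roots r₁,₂ = (-4 ± √44)/2, so r₁ = -2 + \sqrt{11}, r₂ = - \sqrt{11} - 2.
General solution: u(n) = A·r₁^n + B·r₂^n.
From the initial conditions, A + B = 3 and r₁A + r₂B = -1.
Since r₁ - r₂ = √44: A = (-1 - (3)r₂)/√44 = \frac{5 \sqrt{11}}{22} + \frac{3}{2}, and B = 3 - A = \frac{3}{2} - \frac{5 \sqrt{11}}{22}.
So u(n) = \left(\frac{5 \sqrt{11}}{22} + \frac{3}{2}\right)\left(-2 + \sqrt{11}\right)^n + \left(\frac{3}{2} - \frac{5 \sqrt{11}}{22}\right)\left(- \sqrt{11} - 2\right)^n.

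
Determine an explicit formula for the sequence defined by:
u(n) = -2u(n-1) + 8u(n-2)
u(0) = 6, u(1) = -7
Characteristic equation: x² + 2x - 8 = 0, which factors as (x - (-4))(x - (2)) = 0.
Roots r₁ = -4, r₂ = 2 (distinct).
General solution: u(n) = A·(-4)^n + B·(2)^n.
From u(0) = 6: A + B = 6.
From u(1) = -7: -4A + 2B = -7.
Solving: A = \frac{19}{6}, B = \frac{17}{6}.
So u(n) = \frac{19 \left(-4\right)^{n}}{6} + \frac{17 \cdot 2^{n}}{6}.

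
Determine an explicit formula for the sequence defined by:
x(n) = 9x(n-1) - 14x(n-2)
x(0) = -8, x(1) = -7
Characteristic equation: x² - 9x + 14 = 0, which factors as (x - (7))(x - (2)) = 0.
Roots r₁ = 7, r₂ = 2 (distinct).
General solution: x(n) = A·(7)^n + B·(2)^n.
From x(0) = -8: A + B = -8.
From x(1) = -7: 7A + 2B = -7.
Solving: A = \frac{9}{5}, B = - \frac{49}{5}.
So x(n) = - \frac{49 \cdot 2^{n}}{5} + \frac{9 \cdot 7^{n}}{5}.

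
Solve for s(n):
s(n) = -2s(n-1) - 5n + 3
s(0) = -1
First-order linear with linear forcing.
Homogeneous solution: s_h(n) = A·(-2)^n.
Try particular s_p(n) = pn + q. Substituting:
  pn + q = -2(p(n-1) + q) - 5n + 3.
Matching the n-coefficient: p = -2p - 5 ⇒ p = - \frac{5}{3}.
Matching constants: q = 2p - 2q + 3 ⇒ q = - \frac{1}{9}.
General: s(n) = A·(-2)^n - \frac{5 n}{3} - \frac{1}{9}.
Apply s(0) = -1: A - \frac{1}{9} = -1 ⇒ A = - \frac{8}{9}.
So s(n) = - \frac{8 \left(-2\right)^{n}}{9} - \frac{5 n}{3} - \frac{1}{9}.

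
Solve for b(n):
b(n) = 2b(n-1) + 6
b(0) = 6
First-order linear non-homogeneous.
Homogeneous solution: b_h(n) = A·(2)^n.
Try constant particular solution b_p = K: K = 2K + 6 ⇒ K = -6.
General: b(n) = A·(2)^n - 6.
Apply b(0) = 6: A - 6 = 6 ⇒ A = 12.
So b(n) = 12 \cdot 2^{n} - 6.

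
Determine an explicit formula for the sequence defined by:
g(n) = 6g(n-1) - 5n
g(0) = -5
First-order linear with linear forcing.
Homogeneous solution: g_h(n) = A·(6)^n.
Try particular g_p(n) = pn + q. Substituting:
  pn + q = 6(p(n-1) + q) - 5n.
Matching the n-coefficient: p = 6p - 5 ⇒ p = 1.
Matching constants: q = -6p + 6q ⇒ q = \frac{6}{5}.
General: g(n) = A·(6)^n + n + \frac{6}{5}.
Apply g(0) = -5: A + \frac{6}{5} = -5 ⇒ A = - \frac{31}{5}.
So g(n) = - \frac{31 \cdot 6^{n}}{5} + n + \frac{6}{5}.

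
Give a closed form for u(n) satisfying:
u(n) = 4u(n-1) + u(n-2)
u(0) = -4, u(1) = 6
Characteristic equation: x² - 4x - 1 = 0.
Discriminant Δ = (4)² + 4·(1) = 20.
Roots r₁,₂ = (4 ± √20)/2, so r₁ = 2 + \sqrt{5}, r₂ = 2 - \sqrt{5}.
General solution: u(n) = A·r₁^n + B·r₂^n.
From the initial conditions, A + B = -4 and r₁A + r₂B = 6.
Since r₁ - r₂ = √20: A = (6 - (-4)r₂)/√20 = -2 + \frac{7 \sqrt{5}}{5}, and B = -4 - A = - \frac{7 \sqrt{5}}{5} - 2.
So u(n) = \left(-2 + \frac{7 \sqrt{5}}{5}\right)\left(2 + \sqrt{5}\right)^n + \left(- \frac{7 \sqrt{5}}{5} - 2\right)\left(2 - \sqrt{5}\right)^n.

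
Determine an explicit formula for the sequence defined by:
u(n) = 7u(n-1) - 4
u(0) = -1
First-order linear non-homogeneous.
Homogeneous solution: u_h(n) = A·(7)^n.
Try constant particular solution u_p = K: K = 7K - 4 ⇒ K = \frac{2}{3}.
General: u(n) = A·(7)^n + \frac{2}{3}.
Apply u(0) = -1: A + \frac{2}{3} = -1 ⇒ A = - \frac{5}{3}.
So u(n) = \frac{2}{3} - \frac{5 \cdot 7^{n}}{3}.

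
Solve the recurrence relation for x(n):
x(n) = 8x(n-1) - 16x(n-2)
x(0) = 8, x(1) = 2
Characteristic equation: x² - 8x + 16 = 0, which is (x - (4))².
Repeated root r = 4.
General solution: x(n) = (A + Bn)·(4)^n.
From x(0) = 8: A = 8.
From x(1) = 2: (A + B)·(4) = 2 ⇒ B = - \frac{15}{2}.
So x(n) = \left(8 - \frac{15 n}{2}\right) \cdot (4)^n.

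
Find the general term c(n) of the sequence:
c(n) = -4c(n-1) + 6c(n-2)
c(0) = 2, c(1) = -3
Characteristic equation: x² + 4x - 6 = 0.
Discriminant Δ = (-4)² + 4·(6) = 40.
Roots r₁,₂ = (-4 ± √40)/2, so r₁ = -2 + \sqrt{10}, r₂ = - \sqrt{10} - 2.
General solution: c(n) = A·r₁^n + B·r₂^n.
From the initial conditions, A + B = 2 and r₁A + r₂B = -3.
Since r₁ - r₂ = √40: A = (-3 - (2)r₂)/√40 = \frac{\sqrt{10}}{20} + 1, and B = 2 - A = 1 - \frac{\sqrt{10}}{20}.
So c(n) = \left(\frac{\sqrt{10}}{20} + 1\right)\left(-2 + \sqrt{10}\right)^n + \left(1 - \frac{\sqrt{10}}{20}\right)\left(- \sqrt{10} - 2\right)^n.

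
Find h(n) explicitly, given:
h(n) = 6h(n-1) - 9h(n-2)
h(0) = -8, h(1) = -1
Characteristic equation: x² - 6x + 9 = 0, which is (x - (3))².
Repeated root r = 3.
General solution: h(n) = (A + Bn)·(3)^n.
From h(0) = -8: A = -8.
From h(1) = -1: (A + B)·(3) = -1 ⇒ B = \frac{23}{3}.
So h(n) = \left(\frac{23 n}{3} - 8\right) \cdot (3)^n.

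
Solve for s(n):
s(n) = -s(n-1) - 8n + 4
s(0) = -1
First-order linear with linear forcing.
Homogeneous solution: s_h(n) = A·(-1)^n.
Try particular s_p(n) = pn + q. Substituting:
  pn + q = -(p(n-1) + q) - 8n + 4.
Matching the n-coefficient: p = -p - 8 ⇒ p = -4.
Matching constants: q = p - q + 4 ⇒ q = 0.
General: s(n) = A·(-1)^n - 4 n + 0.
Apply s(0) = -1: A + 0 = -1 ⇒ A = -1.
So s(n) = - \left(-1\right)^{n} - 4 n.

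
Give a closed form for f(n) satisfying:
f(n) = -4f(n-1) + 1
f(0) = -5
First-order linear non-homogeneous.
Homogeneous solution: f_h(n) = A·(-4)^n.
Try constant particular solution f_p = K: K = -4K + 1 ⇒ K = \frac{1}{5}.
General: f(n) = A·(-4)^n + \frac{1}{5}.
Apply f(0) = -5: A + \frac{1}{5} = -5 ⇒ A = - \frac{26}{5}.
So f(n) = \frac{1}{5} - \frac{26 \left(-4\right)^{n}}{5}.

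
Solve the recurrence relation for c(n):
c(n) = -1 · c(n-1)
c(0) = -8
Pure geometric recurrence with ratio -1.
By induction c(n) = c(0) · (-1)^n = - 8 \left(-1\right)^{n}.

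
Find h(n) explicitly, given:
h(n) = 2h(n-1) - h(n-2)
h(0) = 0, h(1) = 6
Characteristic equation: x² - 2x + 1 = 0, which is (x - (1))².
Repeated root r = 1.
General solution: h(n) = (A + Bn)·(1)^n.
From h(0) = 0: A = 0.
From h(1) = 6: (A + B)·(1) = 6 ⇒ B = 6.
So h(n) = \left(6 n\right) \cdot (1)^n.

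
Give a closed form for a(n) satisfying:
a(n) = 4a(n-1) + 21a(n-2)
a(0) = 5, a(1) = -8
Characteristic equation: x² - 4x - 21 = 0, which factors as (x - (-3))(x - (7)) = 0.
Roots r₁ = -3, r₂ = 7 (distinct).
General solution: a(n) = A·(-3)^n + B·(7)^n.
From a(0) = 5: A + B = 5.
From a(1) = -8: -3A + 7B = -8.
Solving: A = \frac{43}{10}, B = \frac{7}{10}.
So a(n) = \frac{43 \left(-3\right)^{n}}{10} + \frac{7 \cdot 7^{n}}{10}.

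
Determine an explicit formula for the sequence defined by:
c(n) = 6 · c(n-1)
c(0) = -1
Pure geometric recurrence with ratio 6.
By induction c(n) = c(0) · (6)^n = - 6^{n}.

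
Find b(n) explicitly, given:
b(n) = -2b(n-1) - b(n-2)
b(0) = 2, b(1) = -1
Characteristic equation: x² + 2x + 1 = 0, which is (x - (-1))².
Repeated root r = -1.
General solution: b(n) = (A + Bn)·(-1)^n.
From b(0) = 2: A = 2.
From b(1) = -1: (A + B)·(-1) = -1 ⇒ B = -1.
So b(n) = \left(2 - n\right) \cdot (-1)^n.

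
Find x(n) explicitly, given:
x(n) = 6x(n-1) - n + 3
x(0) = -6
First-order linear with linear forcing.
Homogeneous solution: x_h(n) = A·(6)^n.
Try particular x_p(n) = pn + q. Substituting:
  pn + q = 6(p(n-1) + q) - n + 3.
Matching the n-coefficient: p = 6p - 1 ⇒ p = \frac{1}{5}.
Matching constants: q = -6p + 6q + 3 ⇒ q = - \frac{9}{25}.
General: x(n) = A·(6)^n + \frac{n}{5} - \frac{9}{25}.
Apply x(0) = -6: A - \frac{9}{25} = -6 ⇒ A = - \frac{141}{25}.
So x(n) = - \frac{141 \cdot 6^{n}}{25} + \frac{n}{5} - \frac{9}{25}.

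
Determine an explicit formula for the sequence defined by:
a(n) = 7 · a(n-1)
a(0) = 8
Pure geometric recurrence with ratio 7.
By induction a(n) = a(0) · (7)^n = 8 \cdot 7^{n}.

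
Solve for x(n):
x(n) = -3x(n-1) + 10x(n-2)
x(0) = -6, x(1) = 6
Characteristic equation: x² + 3x - 10 = 0, which factors as (x - (-5))(x - (2)) = 0.
Roots r₁ = -5, r₂ = 2 (distinct).
General solution: x(n) = A·(-5)^n + B·(2)^n.
From x(0) = -6: A + B = -6.
From x(1) = 6: -5A + 2B = 6.
Solving: A = - \frac{18}{7}, B = - \frac{24}{7}.
So x(n) = - \frac{18 \left(-5\right)^{n}}{7} - \frac{24 \cdot 2^{n}}{7}.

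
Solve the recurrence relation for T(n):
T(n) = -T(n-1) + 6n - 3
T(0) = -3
First-order linear with linear forcing.
Homogeneous solution: T_h(n) = A·(-1)^n.
Try particular T_p(n) = pn + q. Substituting:
  pn + q = -(p(n-1) + q) + 6n - 3.
Matching the n-coefficient: p = -p + 6 ⇒ p = 3.
Matching constants: q = p - q - 3 ⇒ q = 0.
General: T(n) = A·(-1)^n + 3 n + 0.
Apply T(0) = -3: A + 0 = -3 ⇒ A = -3.
So T(n) = - 3 \left(-1\right)^{n} + 3 n.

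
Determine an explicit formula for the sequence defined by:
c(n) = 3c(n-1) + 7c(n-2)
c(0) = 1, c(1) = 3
Characteristic equation: x² - 3x - 7 = 0.
Discriminant Δ = (3)² + 4·(7) = 37.
Roots r₁,₂ = (3 ± √37)/2, so r₁ = \frac{3}{2} + \frac{\sqrt{37}}{2}, r₂ = \frac{3}{2} - \frac{\sqrt{37}}{2}.
General solution: c(n) = A·r₁^n + B·r₂^n.
From the initial conditions, A + B = 1 and r₁A + r₂B = 3.
Since r₁ - r₂ = √37: A = (3 - (1)r₂)/√37 = \frac{3 \sqrt{37}}{74} + \frac{1}{2}, and B = 1 - A = \frac{1}{2} - \frac{3 \sqrt{37}}{74}.
So c(n) = \left(\frac{3 \sqrt{37}}{74} + \frac{1}{2}\right)\left(\frac{3}{2} + \frac{\sqrt{37}}{2}\right)^n + \left(\frac{1}{2} - \frac{3 \sqrt{37}}{74}\right)\left(\frac{3}{2} - \frac{\sqrt{37}}{2}\right)^n.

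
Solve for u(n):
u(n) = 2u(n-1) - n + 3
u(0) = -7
First-order linear with linear forcing.
Homogeneous solution: u_h(n) = A·(2)^n.
Try particular u_p(n) = pn + q. Substituting:
  pn + q = 2(p(n-1) + q) - n + 3.
Matching the n-coefficient: p = 2p - 1 ⇒ p = 1.
Matching constants: q = -2p + 2q + 3 ⇒ q = -1.
General: u(n) = A·(2)^n + n - 1.
Apply u(0) = -7: A - 1 = -7 ⇒ A = -6.
So u(n) = - 6 \cdot 2^{n} + n - 1.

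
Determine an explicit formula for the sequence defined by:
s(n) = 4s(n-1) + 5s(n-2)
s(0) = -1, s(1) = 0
Characteristic equation: x² - 4x - 5 = 0, which factors as (x - (5))(x - (-1)) = 0.
Roots r₁ = 5, r₂ = -1 (distinct).
General solution: s(n) = A·(5)^n + B·(-1)^n.
From s(0) = -1: A + B = -1.
From s(1) = 0: 5A - B = 0.
Solving: A = - \frac{1}{6}, B = - \frac{5}{6}.
So s(n) = - \frac{5 \left(-1\right)^{n}}{6} - \frac{5^{n}}{6}.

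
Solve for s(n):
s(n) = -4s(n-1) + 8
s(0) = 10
First-order linear non-homogeneous.
Homogeneous solution: s_h(n) = A·(-4)^n.
Try constant particular solution s_p = K: K = -4K + 8 ⇒ K = \frac{8}{5}.
General: s(n) = A·(-4)^n + \frac{8}{5}.
Apply s(0) = 10: A + \frac{8}{5} = 10 ⇒ A = \frac{42}{5}.
So s(n) = \frac{42 \left(-4\right)^{n}}{5} + \frac{8}{5}.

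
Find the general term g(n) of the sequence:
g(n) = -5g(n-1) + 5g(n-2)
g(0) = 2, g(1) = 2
Characteristic equation: x² + 5x - 5 = 0.
Discriminant Δ = (-5)² + 4·(5) = 45.
Roots r₁,₂ = (-5 ± √45)/2, so r₁ = - \frac{5}{2} + \frac{3 \sqrt{5}}{2}, r₂ = - \frac{3 \sqrt{5}}{2} - \frac{5}{2}.
General solution: g(n) = A·r₁^n + B·r₂^n.
From the initial conditions, A + B = 2 and r₁A + r₂B = 2.
Since r₁ - r₂ = √45: A = (2 - (2)r₂)/√45 = 1 + \frac{7 \sqrt{5}}{15}, and B = 2 - A = 1 - \frac{7 \sqrt{5}}{15}.
So g(n) = \left(1 + \frac{7 \sqrt{5}}{15}\right)\left(- \frac{5}{2} + \frac{3 \sqrt{5}}{2}\right)^n + \left(1 - \frac{7 \sqrt{5}}{15}\right)\left(- \frac{3 \sqrt{5}}{2} - \frac{5}{2}\right)^n.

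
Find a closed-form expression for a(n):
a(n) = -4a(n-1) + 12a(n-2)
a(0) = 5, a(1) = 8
Characteristic equation: x² + 4x - 12 = 0, which factors as (x - (-6))(x - (2)) = 0.
Roots r₁ = -6, r₂ = 2 (distinct).
General solution: a(n) = A·(-6)^n + B·(2)^n.
From a(0) = 5: A + B = 5.
From a(1) = 8: -6A + 2B = 8.
Solving: A = \frac{1}{4}, B = \frac{19}{4}.
So a(n) = \frac{\left(-6\right)^{n}}{4} + \frac{19 \cdot 2^{n}}{4}.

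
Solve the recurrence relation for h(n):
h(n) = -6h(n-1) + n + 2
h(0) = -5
First-order linear with linear forcing.
Homogeneous solution: h_h(n) = A·(-6)^n.
Try particular h_p(n) = pn + q. Substituting:
  pn + q = -6(p(n-1) + q) + n + 2.
Matching the n-coefficient: p = -6p + 1 ⇒ p = \frac{1}{7}.
Matching constants: q = 6p - 6q + 2 ⇒ q = \frac{20}{49}.
General: h(n) = A·(-6)^n + \frac{n}{7} + \frac{20}{49}.
Apply h(0) = -5: A + \frac{20}{49} = -5 ⇒ A = - \frac{265}{49}.
So h(n) = - \frac{265 \left(-6\right)^{n}}{49} + \frac{n}{7} + \frac{20}{49}.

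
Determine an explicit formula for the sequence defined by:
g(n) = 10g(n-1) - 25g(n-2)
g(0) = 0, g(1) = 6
Characteristic equation: x² - 10x + 25 = 0, which is (x - (5))².
Repeated root r = 5.
General solution: g(n) = (A + Bn)·(5)^n.
From g(0) = 0: A = 0.
From g(1) = 6: (A + B)·(5) = 6 ⇒ B = \frac{6}{5}.
So g(n) = \left(\frac{6 n}{5}\right) \cdot (5)^n.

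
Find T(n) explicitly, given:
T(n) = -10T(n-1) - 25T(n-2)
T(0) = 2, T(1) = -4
Characteristic equation: x² + 10x + 25 = 0, which is (x - (-5))².
Repeated root r = -5.
General solution: T(n) = (A + Bn)·(-5)^n.
From T(0) = 2: A = 2.
From T(1) = -4: (A + B)·(-5) = -4 ⇒ B = - \frac{6}{5}.
So T(n) = \left(2 - \frac{6 n}{5}\right) \cdot (-5)^n.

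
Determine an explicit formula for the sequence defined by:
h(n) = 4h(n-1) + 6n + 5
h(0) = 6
First-order linear with linear forcing.
Homogeneous solution: h_h(n) = A·(4)^n.
Try particular h_p(n) = pn + q. Substituting:
  pn + q = 4(p(n-1) + q) + 6n + 5.
Matching the n-coefficient: p = 4p + 6 ⇒ p = -2.
Matching constants: q = -4p + 4q + 5 ⇒ q = - \frac{13}{3}.
General: h(n) = A·(4)^n - 2 n - \frac{13}{3}.
Apply h(0) = 6: A - \frac{13}{3} = 6 ⇒ A = \frac{31}{3}.
So h(n) = \frac{31 \cdot 4^{n}}{3} - 2 n - \frac{13}{3}.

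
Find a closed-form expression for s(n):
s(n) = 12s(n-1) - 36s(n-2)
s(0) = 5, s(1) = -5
Characteristic equation: x² - 12x + 36 = 0, which is (x - (6))².
Repeated root r = 6.
General solution: s(n) = (A + Bn)·(6)^n.
From s(0) = 5: A = 5.
From s(1) = -5: (A + B)·(6) = -5 ⇒ B = - \frac{35}{6}.
So s(n) = \left(5 - \frac{35 n}{6}\right) \cdot (6)^n.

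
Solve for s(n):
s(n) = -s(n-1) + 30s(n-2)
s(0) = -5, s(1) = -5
Characteristic equation: x² + x - 30 = 0, which factors as (x - (5))(x - (-6)) = 0.
Roots r₁ = 5, r₂ = -6 (distinct).
General solution: s(n) = A·(5)^n + B·(-6)^n.
From s(0) = -5: A + B = -5.
From s(1) = -5: 5A - 6B = -5.
Solving: A = - \frac{35}{11}, B = - \frac{20}{11}.
So s(n) = - \frac{20 \left(-6\right)^{n}}{11} - \frac{35 \cdot 5^{n}}{11}.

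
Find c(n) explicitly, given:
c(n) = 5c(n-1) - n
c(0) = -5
First-order linear with linear forcing.
Homogeneous solution: c_h(n) = A·(5)^n.
Try particular c_p(n) = pn + q. Substituting:
  pn + q = 5(p(n-1) + q) - n.
Matching the n-coefficient: p = 5p - 1 ⇒ p = \frac{1}{4}.
Matching constants: q = -5p + 5q ⇒ q = \frac{5}{16}.
General: c(n) = A·(5)^n + \frac{n}{4} + \frac{5}{16}.
Apply c(0) = -5: A + \frac{5}{16} = -5 ⇒ A = - \frac{85}{16}.
So c(n) = - \frac{85 \cdot 5^{n}}{16} + \frac{n}{4} + \frac{5}{16}.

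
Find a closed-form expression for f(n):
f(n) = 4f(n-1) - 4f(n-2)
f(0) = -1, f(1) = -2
Characteristic equation: x² - 4x + 4 = 0, which is (x - (2))².
Repeated root r = 2.
General solution: f(n) = (A + Bn)·(2)^n.
From f(0) = -1: A = -1.
From f(1) = -2: (A + B)·(2) = -2 ⇒ B = 0.
So f(n) = \left(-1\right) \cdot (2)^n.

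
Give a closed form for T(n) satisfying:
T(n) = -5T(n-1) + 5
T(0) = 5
First-order linear non-homogeneous.
Homogeneous solution: T_h(n) = A·(-5)^n.
Try constant particular solution T_p = K: K = -5K + 5 ⇒ K = \frac{5}{6}.
General: T(n) = A·(-5)^n + \frac{5}{6}.
Apply T(0) = 5: A + \frac{5}{6} = 5 ⇒ A = \frac{25}{6}.
So T(n) = \frac{25 \left(-5\right)^{n}}{6} + \frac{5}{6}.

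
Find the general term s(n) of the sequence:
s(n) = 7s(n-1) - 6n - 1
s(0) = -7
First-order linear with linear forcing.
Homogeneous solution: s_h(n) = A·(7)^n.
Try particular s_p(n) = pn + q. Substituting:
  pn + q = 7(p(n-1) + q) - 6n - 1.
Matching the n-coefficient: p = 7p - 6 ⇒ p = 1.
Matching constants: q = -7p + 7q - 1 ⇒ q = \frac{4}{3}.
General: s(n) = A·(7)^n + n + \frac{4}{3}.
Apply s(0) = -7: A + \frac{4}{3} = -7 ⇒ A = - \frac{25}{3}.
So s(n) = - \frac{25 \cdot 7^{n}}{3} + n + \frac{4}{3}.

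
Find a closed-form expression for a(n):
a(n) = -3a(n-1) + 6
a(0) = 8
First-order linear non-homogeneous.
Homogeneous solution: a_h(n) = A·(-3)^n.
Try constant particular solution a_p = K: K = -3K + 6 ⇒ K = \frac{3}{2}.
General: a(n) = A·(-3)^n + \frac{3}{2}.
Apply a(0) = 8: A + \frac{3}{2} = 8 ⇒ A = \frac{13}{2}.
So a(n) = \frac{13 \left(-3\right)^{n}}{2} + \frac{3}{2}.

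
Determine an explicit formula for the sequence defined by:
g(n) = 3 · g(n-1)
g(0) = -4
Pure geometric recurrence with ratio 3.
By induction g(n) = g(0) · (3)^n = - 4 \cdot 3^{n}.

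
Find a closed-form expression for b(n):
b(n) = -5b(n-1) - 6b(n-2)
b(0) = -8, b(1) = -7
Characteristic equation: x² + 5x + 6 = 0, which factors as (x - (-2))(x - (-3)) = 0.
Roots r₁ = -2, r₂ = -3 (distinct).
General solution: b(n) = A·(-2)^n + B·(-3)^n.
From b(0) = -8: A + B = -8.
From b(1) = -7: -2A - 3B = -7.
Solving: A = -31, B = 23.
So b(n) = - 31 \left(-2\right)^{n} + 23 \left(-3\right)^{n}.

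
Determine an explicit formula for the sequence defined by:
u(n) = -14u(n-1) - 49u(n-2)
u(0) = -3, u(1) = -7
Characteristic equation: x² + 14x + 49 = 0, which is (x - (-7))².
Repeated root r = -7.
General solution: u(n) = (A + Bn)·(-7)^n.
From u(0) = -3: A = -3.
From u(1) = -7: (A + B)·(-7) = -7 ⇒ B = 4.
So u(n) = \left(4 n - 3\right) \cdot (-7)^n.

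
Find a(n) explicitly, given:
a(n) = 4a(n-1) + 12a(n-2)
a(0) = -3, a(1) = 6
Characteristic equation: x² - 4x - 12 = 0, which factors as (x - (6))(x - (-2)) = 0.
Roots r₁ = 6, r₂ = -2 (distinct).
General solution: a(n) = A·(6)^n + B·(-2)^n.
From a(0) = -3: A + B = -3.
From a(1) = 6: 6A - 2B = 6.
Solving: A = 0, B = -3.
So a(n) = - 3 \left(-2\right)^{n}.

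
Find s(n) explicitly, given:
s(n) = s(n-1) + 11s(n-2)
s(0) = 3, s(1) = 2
Characteristic equation: x² - x - 11 = 0.
Discriminant Δ = (1)² + 4·(11) = 45.
Roots r₁,₂ = (1 ± √45)/2, so r₁ = \frac{1}{2} + \frac{3 \sqrt{5}}{2}, r₂ = \frac{1}{2} - \frac{3 \sqrt{5}}{2}.
General solution: s(n) = A·r₁^n + B·r₂^n.
From the initial conditions, A + B = 3 and r₁A + r₂B = 2.
Since r₁ - r₂ = √45: A = (2 - (3)r₂)/√45 = \frac{\sqrt{5}}{30} + \frac{3}{2}, and B = 3 - A = \frac{3}{2} - \frac{\sqrt{5}}{30}.
So s(n) = \left(\frac{\sqrt{5}}{30} + \frac{3}{2}\right)\left(\frac{1}{2} + \frac{3 \sqrt{5}}{2}\right)^n + \left(\frac{3}{2} - \frac{\sqrt{5}}{30}\right)\left(\frac{1}{2} - \frac{3 \sqrt{5}}{2}\right)^n.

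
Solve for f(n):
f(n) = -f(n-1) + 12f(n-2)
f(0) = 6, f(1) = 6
Characteristic equation: x² + x - 12 = 0, which factors as (x - (3))(x - (-4)) = 0.
Roots r₁ = 3, r₂ = -4 (distinct).
General solution: f(n) = A·(3)^n + B·(-4)^n.
From f(0) = 6: A + B = 6.
From f(1) = 6: 3A - 4B = 6.
Solving: A = \frac{30}{7}, B = \frac{12}{7}.
So f(n) = \frac{12 \left(-4\right)^{n}}{7} + \frac{30 \cdot 3^{n}}{7}.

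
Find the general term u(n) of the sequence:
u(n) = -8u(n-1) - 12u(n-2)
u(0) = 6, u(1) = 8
Characteristic equation: x² + 8x + 12 = 0, which factors as (x - (-2))(x - (-6)) = 0.
Roots r₁ = -2, r₂ = -6 (distinct).
General solution: u(n) = A·(-2)^n + B·(-6)^n.
From u(0) = 6: A + B = 6.
From u(1) = 8: -2A - 6B = 8.
Solving: A = 11, B = -5.
So u(n) = 11 \left(-2\right)^{n} - 5 \left(-6\right)^{n}.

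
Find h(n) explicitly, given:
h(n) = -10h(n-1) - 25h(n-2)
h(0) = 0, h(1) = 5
Characteristic equation: x² + 10x + 25 = 0, which is (x - (-5))².
Repeated root r = -5.
General solution: h(n) = (A + Bn)·(-5)^n.
From h(0) = 0: A = 0.
From h(1) = 5: (A + B)·(-5) = 5 ⇒ B = -1.
So h(n) = \left(- n\right) \cdot (-5)^n.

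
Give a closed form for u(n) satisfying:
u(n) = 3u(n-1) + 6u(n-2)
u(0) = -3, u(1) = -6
Characteristic equation: x² - 3x - 6 = 0.
Discriminant Δ = (3)² + 4·(6) = 33.
Roots r₁,₂ = (3 ± √33)/2, so r₁ = \frac{3}{2} + \frac{\sqrt{33}}{2}, r₂ = \frac{3}{2} - \frac{\sqrt{33}}{2}.
General solution: u(n) = A·r₁^n + B·r₂^n.
From the initial conditions, A + B = -3 and r₁A + r₂B = -6.
Since r₁ - r₂ = √33: A = (-6 - (-3)r₂)/√33 = - \frac{3}{2} - \frac{\sqrt{33}}{22}, and B = -3 - A = - \frac{3}{2} + \frac{\sqrt{33}}{22}.
So u(n) = \left(- \frac{3}{2} - \frac{\sqrt{33}}{22}\right)\left(\frac{3}{2} + \frac{\sqrt{33}}{2}\right)^n + \left(- \frac{3}{2} + \frac{\sqrt{33}}{22}\right)\left(\frac{3}{2} - \frac{\sqrt{33}}{2}\right)^n.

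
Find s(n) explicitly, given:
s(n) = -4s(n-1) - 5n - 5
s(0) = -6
First-order linear with linear forcing.
Homogeneous solution: s_h(n) = A·(-4)^n.
Try particular s_p(n) = pn + q. Substituting:
  pn + q = -4(p(n-1) + q) - 5n - 5.
Matching the n-coefficient: p = -4p - 5 ⇒ p = -1.
Matching constants: q = 4p - 4q - 5 ⇒ q = - \frac{9}{5}.
General: s(n) = A·(-4)^n - n - \frac{9}{5}.
Apply s(0) = -6: A - \frac{9}{5} = -6 ⇒ A = - \frac{21}{5}.
So s(n) = - \frac{21 \left(-4\right)^{n}}{5} - n - \frac{9}{5}.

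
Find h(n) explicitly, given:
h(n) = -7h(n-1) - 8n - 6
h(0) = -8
First-order linear with linear forcing.
Homogeneous solution: h_h(n) = A·(-7)^n.
Try particular h_p(n) = pn + q. Substituting:
  pn + q = -7(p(n-1) + q) - 8n - 6.
Matching the n-coefficient: p = -7p - 8 ⇒ p = -1.
Matching constants: q = 7p - 7q - 6 ⇒ q = - \frac{13}{8}.
General: h(n) = A·(-7)^n - n - \frac{13}{8}.
Apply h(0) = -8: A - \frac{13}{8} = -8 ⇒ A = - \frac{51}{8}.
So h(n) = - \frac{51 \left(-7\right)^{n}}{8} - n - \frac{13}{8}.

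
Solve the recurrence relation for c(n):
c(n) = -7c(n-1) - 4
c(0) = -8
First-order linear non-homogeneous.
Homogeneous solution: c_h(n) = A·(-7)^n.
Try constant particular solution c_p = K: K = -7K - 4 ⇒ K = - \frac{1}{2}.
General: c(n) = A·(-7)^n - \frac{1}{2}.
Apply c(0) = -8: A - \frac{1}{2} = -8 ⇒ A = - \frac{15}{2}.
So c(n) = - \frac{15 \left(-7\right)^{n}}{2} - \frac{1}{2}.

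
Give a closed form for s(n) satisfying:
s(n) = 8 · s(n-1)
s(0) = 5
Pure geometric recurrence with ratio 8.
By induction s(n) = s(0) · (8)^n = 5 \cdot 8^{n}.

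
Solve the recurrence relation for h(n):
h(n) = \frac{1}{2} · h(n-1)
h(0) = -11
Pure geometric recurrence with ratio \frac{1}{2}.
By induction h(n) = h(0) · (\frac{1}{2})^n = - 11 \cdot 2^{- n}.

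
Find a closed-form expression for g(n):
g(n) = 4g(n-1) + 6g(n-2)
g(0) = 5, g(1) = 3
Characteristic equation: x² - 4x - 6 = 0.
Discriminant Δ = (4)² + 4·(6) = 40.
Roots r₁,₂ = (4 ± √40)/2, so r₁ = 2 + \sqrt{10}, r₂ = 2 - \sqrt{10}.
General solution: g(n) = A·r₁^n + B·r₂^n.
From the initial conditions, A + B = 5 and r₁A + r₂B = 3.
Since r₁ - r₂ = √40: A = (3 - (5)r₂)/√40 = \frac{5}{2} - \frac{7 \sqrt{10}}{20}, and B = 5 - A = \frac{7 \sqrt{10}}{20} + \frac{5}{2}.
So g(n) = \left(\frac{5}{2} - \frac{7 \sqrt{10}}{20}\right)\left(2 + \sqrt{10}\right)^n + \left(\frac{7 \sqrt{10}}{20} + \frac{5}{2}\right)\left(2 - \sqrt{10}\right)^n.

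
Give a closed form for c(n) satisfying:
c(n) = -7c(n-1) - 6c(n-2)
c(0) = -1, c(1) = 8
Characteristic equation: x² + 7x + 6 = 0, which factors as (x - (-6))(x - (-1)) = 0.
Roots r₁ = -6, r₂ = -1 (distinct).
General solution: c(n) = A·(-6)^n + B·(-1)^n.
From c(0) = -1: A + B = -1.
From c(1) = 8: -6A - B = 8.
Solving: A = - \frac{7}{5}, B = \frac{2}{5}.
So c(n) = \frac{2 \left(-1\right)^{n}}{5} - \frac{7 \left(-6\right)^{n}}{5}.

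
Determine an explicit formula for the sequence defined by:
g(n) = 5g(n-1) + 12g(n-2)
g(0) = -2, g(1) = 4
Characteristic equation: x² - 5x - 12 = 0.
Discriminant Δ = (5)² + 4·(12) = 73.
Roots r₁,₂ = (5 ± √73)/2, so r₁ = \frac{5}{2} + \frac{\sqrt{73}}{2}, r₂ = \frac{5}{2} - \frac{\sqrt{73}}{2}.
General solution: g(n) = A·r₁^n + B·r₂^n.
From the initial conditions, A + B = -2 and r₁A + r₂B = 4.
Since r₁ - r₂ = √73: A = (4 - (-2)r₂)/√73 = -1 + \frac{9 \sqrt{73}}{73}, and B = -2 - A = - \frac{9 \sqrt{73}}{73} - 1.
So g(n) = \left(-1 + \frac{9 \sqrt{73}}{73}\right)\left(\frac{5}{2} + \frac{\sqrt{73}}{2}\right)^n + \left(- \frac{9 \sqrt{73}}{73} - 1\right)\left(\frac{5}{2} - \frac{\sqrt{73}}{2}\right)^n.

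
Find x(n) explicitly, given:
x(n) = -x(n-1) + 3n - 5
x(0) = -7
First-order linear with linear forcing.
Homogeneous solution: x_h(n) = A·(-1)^n.
Try particular x_p(n) = pn + q. Substituting:
  pn + q = -(p(n-1) + q) + 3n - 5.
Matching the n-coefficient: p = -p + 3 ⇒ p = \frac{3}{2}.
Matching constants: q = p - q - 5 ⇒ q = - \frac{7}{4}.
General: x(n) = A·(-1)^n + \frac{3 n}{2} - \frac{7}{4}.
Apply x(0) = -7: A - \frac{7}{4} = -7 ⇒ A = - \frac{21}{4}.
So x(n) = - \frac{21 \left(-1\right)^{n}}{4} + \frac{3 n}{2} - \frac{7}{4}.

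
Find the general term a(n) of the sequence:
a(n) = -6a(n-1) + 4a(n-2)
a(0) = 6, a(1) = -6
Characteristic equation: x² + 6x - 4 = 0.
Discriminant Δ = (-6)² + 4·(4) = 52.
Roots r₁,₂ = (-6 ± √52)/2, so r₁ = -3 + \sqrt{13}, r₂ = - \sqrt{13} - 3.
General solution: a(n) = A·r₁^n + B·r₂^n.
From the initial conditions, A + B = 6 and r₁A + r₂B = -6.
Since r₁ - r₂ = √52: A = (-6 - (6)r₂)/√52 = \frac{6 \sqrt{13}}{13} + 3, and B = 6 - A = 3 - \frac{6 \sqrt{13}}{13}.
So a(n) = \left(\frac{6 \sqrt{13}}{13} + 3\right)\left(-3 + \sqrt{13}\right)^n + \left(3 - \frac{6 \sqrt{13}}{13}\right)\left(- \sqrt{13} - 3\right)^n.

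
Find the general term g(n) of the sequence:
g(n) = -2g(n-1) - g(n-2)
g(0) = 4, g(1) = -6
Characteristic equation: x² + 2x + 1 = 0, which is (x - (-1))².
Repeated root r = -1.
General solution: g(n) = (A + Bn)·(-1)^n.
From g(0) = 4: A = 4.
From g(1) = -6: (A + B)·(-1) = -6 ⇒ B = 2.
So g(n) = \left(2 n + 4\right) \cdot (-1)^n.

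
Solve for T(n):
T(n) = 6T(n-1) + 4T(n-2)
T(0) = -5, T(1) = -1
Characteristic equation: x² - 6x - 4 = 0.
Discriminant Δ = (6)² + 4·(4) = 52.
Roots r₁,₂ = (6 ± √52)/2, so r₁ = 3 + \sqrt{13}, r₂ = 3 - \sqrt{13}.
General solution: T(n) = A·r₁^n + B·r₂^n.
From the initial conditions, A + B = -5 and r₁A + r₂B = -1.
Since r₁ - r₂ = √52: A = (-1 - (-5)r₂)/√52 = - \frac{5}{2} + \frac{7 \sqrt{13}}{13}, and B = -5 - A = - \frac{5}{2} - \frac{7 \sqrt{13}}{13}.
So T(n) = \left(- \frac{5}{2} + \frac{7 \sqrt{13}}{13}\right)\left(3 + \sqrt{13}\right)^n + \left(- \frac{5}{2} - \frac{7 \sqrt{13}}{13}\right)\left(3 - \sqrt{13}\right)^n.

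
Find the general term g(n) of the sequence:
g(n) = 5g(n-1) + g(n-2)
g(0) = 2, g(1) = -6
Characteristic equation: x² - 5x - 1 = 0.
Discriminant Δ = (5)² + 4·(1) = 29.
Roots r₁,₂ = (5 ± √29)/2, so r₁ = \frac{5}{2} + \frac{\sqrt{29}}{2}, r₂ = \frac{5}{2} - \frac{\sqrt{29}}{2}.
General solution: g(n) = A·r₁^n + B·r₂^n.
From the initial conditions, A + B = 2 and r₁A + r₂B = -6.
Since r₁ - r₂ = √29: A = (-6 - (2)r₂)/√29 = 1 - \frac{11 \sqrt{29}}{29}, and B = 2 - A = 1 + \frac{11 \sqrt{29}}{29}.
So g(n) = \left(1 - \frac{11 \sqrt{29}}{29}\right)\left(\frac{5}{2} + \frac{\sqrt{29}}{2}\right)^n + \left(1 + \frac{11 \sqrt{29}}{29}\right)\left(\frac{5}{2} - \frac{\sqrt{29}}{2}\right)^n.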